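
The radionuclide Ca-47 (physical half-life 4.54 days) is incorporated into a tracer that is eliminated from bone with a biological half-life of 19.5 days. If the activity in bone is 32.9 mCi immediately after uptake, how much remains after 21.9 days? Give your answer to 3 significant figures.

0.533 mCi

1/t_eff = 1/t_phys + 1/t_biol = 1/4.54 + 1/19.5 = 0.27155 per day.
t_eff = 4.54 × 19.5 / (4.54 + 19.5) ≈ 3.6826 days.
Remaining = 32.9 × (1/2)^(21.9/3.6826) = 32.9 × (1/2)^5.9469 ≈ 0.53335 mCi.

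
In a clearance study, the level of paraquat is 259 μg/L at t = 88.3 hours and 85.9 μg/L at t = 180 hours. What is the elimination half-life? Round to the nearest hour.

58 hours

Over Δt = 180 − 88.3 = 91.7 hours, the level fell by a factor of 259/85.9 ≈ 3.0151.
n = log₂(3.0151) ≈ 1.5922 half-lives, so t½ = 91.7/1.5922 ≈ 57.592 hours.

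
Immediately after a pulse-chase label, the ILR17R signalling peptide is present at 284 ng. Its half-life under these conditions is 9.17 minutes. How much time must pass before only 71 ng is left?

71/284 = 1/4, so 2 half-lives have elapsed.
t = 2 × 9.17 = 18.34 minutes.

18.34 minutes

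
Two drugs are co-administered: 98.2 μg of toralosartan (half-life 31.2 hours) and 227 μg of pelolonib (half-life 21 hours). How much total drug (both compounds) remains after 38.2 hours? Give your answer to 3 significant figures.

toralosartan: 98.2 × (1/2)^(38.2/31.2) = 98.2 × (1/2)^1.2244 ≈ 42.028 μg.
pelolonib: 227 × (1/2)^(38.2/21) = 227 × (1/2)^1.819 ≈ 64.334 μg.
Total = 42.028 + 64.334 ≈ 106.36 μg.

106 μg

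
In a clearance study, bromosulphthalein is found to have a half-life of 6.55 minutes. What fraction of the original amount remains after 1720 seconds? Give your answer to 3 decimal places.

1720 seconds = 28.6667 minutes.
n = 28.6667/6.55 ≈ 4.3766 half-lives.
Fraction remaining = (1/2)^4.3766 ≈ 0.048141.

0.048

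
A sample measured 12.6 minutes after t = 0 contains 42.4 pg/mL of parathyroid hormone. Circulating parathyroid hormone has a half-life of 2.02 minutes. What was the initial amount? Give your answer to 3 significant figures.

3200 pg/mL

Number of half-lives elapsed: n = 12.6/2.02 ≈ 6.2376.
A₀ = A × 2^n = 42.4 × 2^6.2376 = 42.4 × 75.459 ≈ 3199.5 pg/mL.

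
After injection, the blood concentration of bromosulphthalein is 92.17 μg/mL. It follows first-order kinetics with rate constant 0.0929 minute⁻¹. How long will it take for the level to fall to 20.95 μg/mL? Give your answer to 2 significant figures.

t½ = ln 2 / λ = 0.69315 / 0.0929 ≈ 7.4612 minutes.
Fraction remaining = 20.95/92.17 ≈ 0.2273.
n = log₂(92.17/20.95) = ln(4.3995)/ln 2 ≈ 2.1373 half-lives.
t = n × t½ = 2.1373 × 7.4612 ≈ 15.947 minutes.

16 minutes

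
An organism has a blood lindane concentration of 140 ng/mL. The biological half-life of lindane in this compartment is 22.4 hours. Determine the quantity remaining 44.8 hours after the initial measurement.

35 ng/mL

Elapsed time is 2 half-lives (44.8/22.4).
Each half-life halves the amount: 140 × (1/2)^2 = 140/4 = 35 ng/mL.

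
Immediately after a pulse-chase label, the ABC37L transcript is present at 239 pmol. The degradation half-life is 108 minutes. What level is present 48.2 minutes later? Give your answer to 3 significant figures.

175 pmol

Number of half-lives: n = 48.2/108 ≈ 0.4463.
Remaining = 239 × (1/2)^0.4463 = 239 × 0.73392 ≈ 175.41 pmol.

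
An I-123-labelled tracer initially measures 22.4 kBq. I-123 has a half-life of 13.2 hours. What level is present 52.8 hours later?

1.4 kBq

Elapsed time is 4 half-lives (52.8/13.2).
Each half-life halves the amount: 22.4 × (1/2)^4 = 22.4/16 = 1.4 kBq.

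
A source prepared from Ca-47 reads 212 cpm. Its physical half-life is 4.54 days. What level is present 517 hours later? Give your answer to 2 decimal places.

7.91 cpm

Convert the elapsed time: 517 hours = 21.5417 days.
Number of half-lives: n = 21.5417/4.54 ≈ 4.7449.
Remaining = 212 × (1/2)^4.7449 = 212 × 0.037295 ≈ 7.9066 cpm.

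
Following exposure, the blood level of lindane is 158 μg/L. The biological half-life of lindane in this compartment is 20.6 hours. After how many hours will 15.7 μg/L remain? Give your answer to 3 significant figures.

Fraction remaining = 15.7/158 ≈ 0.099367.
n = log₂(158/15.7) = ln(10.064)/ln 2 ≈ 3.3311 half-lives.
t = n × t½ = 3.3311 × 20.6 ≈ 68.62 hours.

68.6 hours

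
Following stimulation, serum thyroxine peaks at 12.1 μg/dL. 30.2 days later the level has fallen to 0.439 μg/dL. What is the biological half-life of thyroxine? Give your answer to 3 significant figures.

A/A₀ = 0.439/12.1 ≈ 0.036281.
n = log₂(27.563) ≈ 4.7846 half-lives elapsed in 30.2 days.
t½ = 30.2/4.7846 ≈ 6.3119 days.

6.31 days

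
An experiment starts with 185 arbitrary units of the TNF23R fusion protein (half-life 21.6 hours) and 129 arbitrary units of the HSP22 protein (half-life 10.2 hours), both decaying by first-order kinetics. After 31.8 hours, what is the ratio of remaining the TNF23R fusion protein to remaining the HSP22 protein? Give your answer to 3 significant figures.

4.49

TNF23R fusion protein: 185 × (1/2)^(31.8/21.6) = 185 × (1/2)^1.4722 ≈ 66.679 arbitrary units.
HSP22 protein: 129 × (1/2)^(31.8/10.2) = 129 × (1/2)^3.1176 ≈ 14.862 arbitrary units.
Ratio ≈ 66.679 / 14.862 ≈ 4.4865.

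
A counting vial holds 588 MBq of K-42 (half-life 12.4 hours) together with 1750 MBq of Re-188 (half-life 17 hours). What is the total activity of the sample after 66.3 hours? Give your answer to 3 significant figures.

K-42: 588 × (1/2)^(66.3/12.4) = 588 × (1/2)^5.3468 ≈ 14.449 MBq.
Re-188: 1750 × (1/2)^(66.3/17) = 1750 × (1/2)^3.9 ≈ 117.23 MBq.
Total = 14.449 + 117.23 ≈ 131.67 MBq.

132 MBq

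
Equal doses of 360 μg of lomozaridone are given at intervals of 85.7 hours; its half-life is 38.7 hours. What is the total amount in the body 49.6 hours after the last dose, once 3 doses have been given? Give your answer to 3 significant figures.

187 μg

The 3 doses were given 221, 135.3, 49.6 hours ago.
Total = 360·(1/2)^(221/38.7) + 360·(1/2)^(135.3/38.7) + 360·(1/2)^(49.6/38.7)
      = 6.8745 + 31.905 + 148.08 ≈ 186.86 μg.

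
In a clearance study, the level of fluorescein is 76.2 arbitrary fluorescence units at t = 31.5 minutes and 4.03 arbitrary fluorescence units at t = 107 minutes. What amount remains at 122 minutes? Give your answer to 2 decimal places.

2.25 arbitrary fluorescence units

Over Δt = 107 − 31.5 = 75.5 minutes, the level fell by a factor of 76.2/4.03 ≈ 18.908.
n = log₂(18.908) ≈ 4.2409 half-lives, so t½ = 75.5/4.2409 ≈ 17.803 minutes.
From t = 107 to t = 122: 4.03 × (1/2)^((122−107)/17.803) ≈ 2.2473 arbitrary fluorescence units.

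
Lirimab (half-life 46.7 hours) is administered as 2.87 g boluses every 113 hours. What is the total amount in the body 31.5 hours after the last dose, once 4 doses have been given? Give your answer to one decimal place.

2.2 g

The 4 doses were given 370.5, 257.5, 144.5, 31.5 hours ago.
Total = 2.87·(1/2)^(370.5/46.7) + 2.87·(1/2)^(257.5/46.7) + 2.87·(1/2)^(144.5/46.7) + 2.87·(1/2)^(31.5/46.7)
      = 0.011739 + 0.06281 + 0.33607 + 1.7982 ≈ 2.2088 g.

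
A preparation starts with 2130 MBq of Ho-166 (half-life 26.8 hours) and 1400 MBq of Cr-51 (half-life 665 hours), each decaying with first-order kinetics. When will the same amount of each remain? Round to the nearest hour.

Set 2130·(1/2)^(t/26.8) = 1400·(1/2)^(t/665).
Taking log₂: log₂(2130/1400) = t·(1/26.8 − 1/665).
log₂(1.5214) = 0.60543; 1/26.8 − 1/665 = 0.03581.
t = 0.60543 / 0.03581 ≈ 16.907 hours.

17 hours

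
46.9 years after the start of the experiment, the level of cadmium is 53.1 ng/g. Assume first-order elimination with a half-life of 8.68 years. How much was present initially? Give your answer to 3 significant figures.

Number of half-lives elapsed: n = 46.9/8.68 ≈ 5.4032.
A₀ = A × 2^n = 53.1 × 2^5.4032 = 53.1 × 42.319 ≈ 2247.1 ng/g.

2250 ng/g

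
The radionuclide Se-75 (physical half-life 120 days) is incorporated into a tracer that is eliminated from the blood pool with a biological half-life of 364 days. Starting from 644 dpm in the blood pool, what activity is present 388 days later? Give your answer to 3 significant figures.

1/t_eff = 1/t_phys + 1/t_biol = 1/120 + 1/364 = 0.011081 per day.
t_eff = 120 × 364 / (120 + 364) ≈ 90.248 days.
Remaining = 644 × (1/2)^(388/90.248) = 644 × (1/2)^4.2993 ≈ 32.71 dpm.

32.7 dpm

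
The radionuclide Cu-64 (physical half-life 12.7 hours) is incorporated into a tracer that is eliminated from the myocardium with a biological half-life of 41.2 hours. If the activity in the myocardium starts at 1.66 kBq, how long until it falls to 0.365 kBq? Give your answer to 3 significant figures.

1/t_eff = 1/t_phys + 1/t_biol = 1/12.7 + 1/41.2 = 0.10301 per hour.
t_eff = 12.7 × 41.2 / (12.7 + 41.2) ≈ 9.7076 hours.
n = log₂(1.66/0.365) ≈ 2.1852; t = 2.1852 × 9.7076 ≈ 21.213 hours.

21.2 hours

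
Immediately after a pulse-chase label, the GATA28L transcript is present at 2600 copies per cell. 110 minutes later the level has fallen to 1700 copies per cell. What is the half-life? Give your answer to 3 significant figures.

A/A₀ = 1700/2600 ≈ 0.65385.
n = log₂(1.5294) ≈ 0.61298 half-lives elapsed in 110 minutes.
t½ = 110/0.61298 ≈ 179.45 minutes.

179 minutes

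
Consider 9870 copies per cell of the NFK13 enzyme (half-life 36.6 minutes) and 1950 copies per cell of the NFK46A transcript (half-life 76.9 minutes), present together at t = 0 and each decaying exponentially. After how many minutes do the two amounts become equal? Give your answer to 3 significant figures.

163 minutes

Set 9870·(1/2)^(t/36.6) = 1950·(1/2)^(t/76.9).
Taking log₂: log₂(9870/1950) = t·(1/36.6 − 1/76.9).
log₂(5.0615) = 2.3396; 1/36.6 − 1/76.9 = 0.014319.
t = 2.3396 / 0.014319 ≈ 163.4 minutes.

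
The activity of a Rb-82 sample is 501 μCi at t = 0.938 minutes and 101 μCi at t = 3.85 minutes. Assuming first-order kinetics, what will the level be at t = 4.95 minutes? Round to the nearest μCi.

Over Δt = 3.85 − 0.938 = 2.912 minutes, the level fell by a factor of 501/101 ≈ 4.9604.
n = log₂(4.9604) ≈ 2.3105 half-lives, so t½ = 2.912/2.3105 ≈ 1.2604 minutes.
From t = 3.85 to t = 4.95: 101 × (1/2)^((4.95−3.85)/1.2604) ≈ 55.156 μCi.

55 μCi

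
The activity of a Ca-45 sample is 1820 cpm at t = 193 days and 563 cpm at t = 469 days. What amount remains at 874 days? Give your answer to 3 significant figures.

Over Δt = 469 − 193 = 276 days, the level fell by a factor of 1820/563 ≈ 3.2327.
n = log₂(3.2327) ≈ 1.6927 half-lives, so t½ = 276/1.6927 ≈ 163.05 days.
From t = 469 to t = 874: 563 × (1/2)^((874−469)/163.05) ≈ 100.64 cpm.

101 cpm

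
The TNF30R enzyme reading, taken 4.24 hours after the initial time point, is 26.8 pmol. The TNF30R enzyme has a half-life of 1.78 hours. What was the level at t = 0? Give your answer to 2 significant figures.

Number of half-lives elapsed: n = 4.24/1.78 ≈ 2.382.
A₀ = A × 2^n = 26.8 × 2^2.382 = 26.8 × 5.2127 ≈ 139.7 pmol.

140 pmol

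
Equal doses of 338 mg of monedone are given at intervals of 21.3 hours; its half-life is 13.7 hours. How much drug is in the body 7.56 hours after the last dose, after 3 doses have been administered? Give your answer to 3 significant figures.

The 3 doses were given 50.16, 28.86, 7.56 hours ago.
Total = 338·(1/2)^(50.16/13.7) + 338·(1/2)^(28.86/13.7) + 338·(1/2)^(7.56/13.7)
      = 26.715 + 78.483 + 230.57 ≈ 335.77 mg.

336 mg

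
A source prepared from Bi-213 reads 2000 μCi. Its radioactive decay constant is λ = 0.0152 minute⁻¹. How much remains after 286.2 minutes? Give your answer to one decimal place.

t½ = ln 2 / λ = 0.69315 / 0.0152 ≈ 45.602 minutes.
Number of half-lives: n = 286.2/45.602 ≈ 6.2761.
Remaining = 2000 × (1/2)^6.2761 = 2000 × 0.012904 ≈ 25.807 μCi.

25.8 μCi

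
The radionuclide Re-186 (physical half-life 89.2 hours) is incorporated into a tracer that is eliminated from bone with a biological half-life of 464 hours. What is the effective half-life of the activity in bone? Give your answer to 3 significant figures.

1/t_eff = 1/t_phys + 1/t_biol = 1/89.2 + 1/464 = 0.013366 per hour.
t_eff = 89.2 × 464 / (89.2 + 464) ≈ 74.817 hours.

74.8 hours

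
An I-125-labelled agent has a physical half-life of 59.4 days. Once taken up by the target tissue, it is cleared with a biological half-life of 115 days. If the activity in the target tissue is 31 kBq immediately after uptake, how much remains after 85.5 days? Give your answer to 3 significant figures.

1/t_eff = 1/t_phys + 1/t_biol = 1/59.4 + 1/115 = 0.025531 per day.
t_eff = 59.4 × 115 / (59.4 + 115) ≈ 39.169 days.
Remaining = 31 × (1/2)^(85.5/39.169) = 31 × (1/2)^2.1829 ≈ 6.8273 kBq.

6.83 kBq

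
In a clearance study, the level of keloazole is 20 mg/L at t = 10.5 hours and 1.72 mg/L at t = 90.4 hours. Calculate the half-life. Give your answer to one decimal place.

22.6 hours

Over Δt = 90.4 − 10.5 = 79.9 hours, the level fell by a factor of 20/1.72 ≈ 11.628.
n = log₂(11.628) ≈ 3.5395 half-lives, so t½ = 79.9/3.5395 ≈ 22.574 hours.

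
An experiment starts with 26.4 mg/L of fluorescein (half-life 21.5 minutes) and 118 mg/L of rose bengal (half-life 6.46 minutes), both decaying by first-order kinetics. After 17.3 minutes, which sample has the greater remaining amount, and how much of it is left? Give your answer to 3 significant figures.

fluorescein: 26.4 × (1/2)^0.80465 ≈ 15.114 mg/L.
rose bengal: 118 × (1/2)^2.678 ≈ 18.438 mg/L.
Rose bengal has more remaining, at ≈ 18.438 mg/L.

rose bengal, 18.4 mg/L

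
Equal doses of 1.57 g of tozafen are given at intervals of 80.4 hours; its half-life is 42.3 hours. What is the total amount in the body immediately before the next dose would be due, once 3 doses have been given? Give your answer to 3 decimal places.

The 3 doses were given 241.2, 160.8, 80.4 hours ago.
Total = 1.57·(1/2)^(241.2/42.3) + 1.57·(1/2)^(160.8/42.3) + 1.57·(1/2)^(80.4/42.3)
      = 0.030157 + 0.11261 + 0.42046 ≈ 0.56323 g.

0.563 g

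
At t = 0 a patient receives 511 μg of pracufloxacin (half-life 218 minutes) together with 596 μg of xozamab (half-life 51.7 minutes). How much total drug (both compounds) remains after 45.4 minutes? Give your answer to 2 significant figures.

pracufloxacin: 511 × (1/2)^(45.4/218) = 511 × (1/2)^0.20826 ≈ 442.31 μg.
xozamab: 596 × (1/2)^(45.4/51.7) = 596 × (1/2)^0.87814 ≈ 324.26 μg.
Total = 442.31 + 324.26 ≈ 766.58 μg.

770 μg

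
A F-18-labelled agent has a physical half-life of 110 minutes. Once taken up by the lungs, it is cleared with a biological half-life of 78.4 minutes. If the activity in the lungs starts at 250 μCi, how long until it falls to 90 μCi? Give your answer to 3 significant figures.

67.5 minutes

1/t_eff = 1/t_phys + 1/t_biol = 1/110 + 1/78.4 = 0.021846 per minute.
t_eff = 110 × 78.4 / (110 + 78.4) ≈ 45.775 minutes.
n = log₂(250/90) ≈ 1.4739; t = 1.4739 × 45.775 ≈ 67.469 minutes.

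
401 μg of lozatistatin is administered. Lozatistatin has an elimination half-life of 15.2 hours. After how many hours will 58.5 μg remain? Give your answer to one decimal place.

Fraction remaining = 58.5/401 ≈ 0.14589.
n = log₂(401/58.5) = ln(6.8547)/ln 2 ≈ 2.7771 half-lives.
t = n × t½ = 2.7771 × 15.2 ≈ 42.212 hours.

42.2 hours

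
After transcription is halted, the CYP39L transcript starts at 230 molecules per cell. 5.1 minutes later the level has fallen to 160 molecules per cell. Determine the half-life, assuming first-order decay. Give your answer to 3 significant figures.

A/A₀ = 160/230 ≈ 0.69565.
n = log₂(1.4375) ≈ 0.52356 half-lives elapsed in 5.1 minutes.
t½ = 5.1/0.52356 ≈ 9.741 minutes.

9.74 minutes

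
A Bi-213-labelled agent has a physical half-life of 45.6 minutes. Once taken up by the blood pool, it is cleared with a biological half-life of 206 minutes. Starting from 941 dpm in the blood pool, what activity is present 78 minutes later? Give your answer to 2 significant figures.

220 dpm

1/t_eff = 1/t_phys + 1/t_biol = 1/45.6 + 1/206 = 0.026784 per minute.
t_eff = 45.6 × 206 / (45.6 + 206) ≈ 37.335 minutes.
Remaining = 941 × (1/2)^(78/37.335) = 941 × (1/2)^2.0892 ≈ 221.15 dpm.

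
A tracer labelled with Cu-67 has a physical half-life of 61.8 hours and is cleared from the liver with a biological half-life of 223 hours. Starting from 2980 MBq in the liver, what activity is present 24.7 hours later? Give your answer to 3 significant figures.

1/t_eff = 1/t_phys + 1/t_biol = 1/61.8 + 1/223 = 0.020666 per hour.
t_eff = 61.8 × 223 / (61.8 + 223) ≈ 48.39 hours.
Remaining = 2980 × (1/2)^(24.7/48.39) = 2980 × (1/2)^0.51044 ≈ 2092 MBq.

2090 MBq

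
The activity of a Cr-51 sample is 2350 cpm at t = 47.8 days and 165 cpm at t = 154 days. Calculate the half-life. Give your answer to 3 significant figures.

27.7 days

Over Δt = 154 − 47.8 = 106.2 days, the level fell by a factor of 2350/165 ≈ 14.242.
n = log₂(14.242) ≈ 3.8321 half-lives, so t½ = 106.2/3.8321 ≈ 27.713 days.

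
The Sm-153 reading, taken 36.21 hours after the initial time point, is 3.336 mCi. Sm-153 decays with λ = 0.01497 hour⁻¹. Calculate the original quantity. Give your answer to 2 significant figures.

5.7 mCi

t½ = ln 2 / λ = 0.69315 / 0.01497 ≈ 46.302 hours.
Number of half-lives elapsed: n = 36.21/46.302 ≈ 0.78203.
A₀ = A × 2^n = 3.336 × 2^0.78203 = 3.336 × 1.7196 ≈ 5.7364 mCi.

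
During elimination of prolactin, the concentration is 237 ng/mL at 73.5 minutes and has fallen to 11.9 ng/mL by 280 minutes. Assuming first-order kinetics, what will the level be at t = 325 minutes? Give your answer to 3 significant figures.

Over Δt = 280 − 73.5 = 206.5 minutes, the level fell by a factor of 237/11.9 ≈ 19.916.
n = log₂(19.916) ≈ 4.3159 half-lives, so t½ = 206.5/4.3159 ≈ 47.847 minutes.
From t = 280 to t = 325: 11.9 × (1/2)^((325−280)/47.847) ≈ 6.2005 ng/mL.

6.20 ng/mL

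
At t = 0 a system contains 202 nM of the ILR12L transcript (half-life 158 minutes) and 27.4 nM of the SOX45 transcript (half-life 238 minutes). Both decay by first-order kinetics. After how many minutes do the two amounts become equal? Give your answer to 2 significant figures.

1400 minutes

Set 202·(1/2)^(t/158) = 27.4·(1/2)^(t/238).
Taking log₂: log₂(202/27.4) = t·(1/158 − 1/238).
log₂(7.3723) = 2.8821; 1/158 − 1/238 = 0.0021274.
t = 2.8821 / 0.0021274 ≈ 1354.7 minutes.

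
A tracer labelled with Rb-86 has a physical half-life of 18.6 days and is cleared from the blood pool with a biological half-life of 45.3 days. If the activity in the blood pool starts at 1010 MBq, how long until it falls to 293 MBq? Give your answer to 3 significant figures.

1/t_eff = 1/t_phys + 1/t_biol = 1/18.6 + 1/45.3 = 0.075838 per day.
t_eff = 18.6 × 45.3 / (18.6 + 45.3) ≈ 13.186 days.
n = log₂(1010/293) ≈ 1.7854; t = 1.7854 × 13.186 ≈ 23.542 days.

23.5 days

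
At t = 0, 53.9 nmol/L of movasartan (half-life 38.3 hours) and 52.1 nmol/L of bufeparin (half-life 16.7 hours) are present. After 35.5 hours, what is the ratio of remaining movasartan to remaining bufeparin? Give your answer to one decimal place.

movasartan: 53.9 × (1/2)^(35.5/38.3) = 53.9 × (1/2)^0.92689 ≈ 28.351 nmol/L.
bufeparin: 52.1 × (1/2)^(35.5/16.7) = 52.1 × (1/2)^2.1257 ≈ 11.938 nmol/L.
Ratio ≈ 28.351 / 11.938 ≈ 2.3749.

2.4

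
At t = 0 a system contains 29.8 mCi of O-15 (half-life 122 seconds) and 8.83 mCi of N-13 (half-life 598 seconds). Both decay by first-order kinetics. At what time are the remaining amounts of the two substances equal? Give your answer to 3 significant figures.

269 seconds

Set 29.8·(1/2)^(t/122) = 8.83·(1/2)^(t/598).
Taking log₂: log₂(29.8/8.83) = t·(1/122 − 1/598).
log₂(3.3749) = 1.7548; 1/122 − 1/598 = 0.0065245.
t = 1.7548 / 0.0065245 ≈ 268.96 seconds.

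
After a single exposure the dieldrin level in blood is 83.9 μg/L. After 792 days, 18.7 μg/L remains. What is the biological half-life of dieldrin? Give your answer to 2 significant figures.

370 days

A/A₀ = 18.7/83.9 ≈ 0.22288.
n = log₂(4.4866) ≈ 2.1656 half-lives elapsed in 792 days.
t½ = 792/2.1656 ≈ 365.71 days.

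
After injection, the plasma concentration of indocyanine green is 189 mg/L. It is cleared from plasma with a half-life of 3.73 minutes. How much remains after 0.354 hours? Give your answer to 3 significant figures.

Convert the elapsed time: 0.354 hours = 21.24 minutes.
Number of half-lives: n = 21.24/3.73 ≈ 5.6944.
Remaining = 189 × (1/2)^5.6944 = 189 × 0.019312 ≈ 3.6499 mg/L.

3.65 mg/L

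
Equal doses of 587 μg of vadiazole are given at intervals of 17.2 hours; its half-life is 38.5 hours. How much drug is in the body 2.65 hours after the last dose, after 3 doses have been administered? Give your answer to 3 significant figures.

The 3 doses were given 37.05, 19.85, 2.65 hours ago.
Total = 587·(1/2)^(37.05/38.5) + 587·(1/2)^(19.85/38.5) + 587·(1/2)^(2.65/38.5)
      = 301.26 + 410.61 + 559.65 ≈ 1271.5 μg.

1270 μg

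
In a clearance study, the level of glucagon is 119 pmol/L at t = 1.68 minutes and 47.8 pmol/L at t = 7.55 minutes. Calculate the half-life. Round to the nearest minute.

Over Δt = 7.55 − 1.68 = 5.87 minutes, the level fell by a factor of 119/47.8 ≈ 2.4895.
n = log₂(2.4895) ≈ 1.3159 half-lives, so t½ = 5.87/1.3159 ≈ 4.4609 minutes.

4 minutes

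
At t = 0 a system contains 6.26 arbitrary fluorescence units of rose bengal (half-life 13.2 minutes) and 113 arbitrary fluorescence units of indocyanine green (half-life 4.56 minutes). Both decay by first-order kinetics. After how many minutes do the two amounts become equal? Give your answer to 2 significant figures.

29 minutes

Set 6.26·(1/2)^(t/13.2) = 113·(1/2)^(t/4.56).
Taking log₂: log₂(6.26/113) = t·(1/13.2 − 1/4.56).
log₂(0.055398) = -4.174; 1/13.2 − 1/4.56 = -0.14354.
t = -4.174 / -0.14354 ≈ 29.079 minutes.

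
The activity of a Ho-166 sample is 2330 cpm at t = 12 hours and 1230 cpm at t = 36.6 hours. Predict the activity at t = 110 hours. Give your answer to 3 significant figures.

183 cpm

Over Δt = 36.6 − 12 = 24.6 hours, the level fell by a factor of 2330/1230 ≈ 1.8943.
n = log₂(1.8943) ≈ 0.92167 half-lives, so t½ = 24.6/0.92167 ≈ 26.691 hours.
From t = 36.6 to t = 110: 1230 × (1/2)^((110−36.6)/26.691) ≈ 182.84 cpm.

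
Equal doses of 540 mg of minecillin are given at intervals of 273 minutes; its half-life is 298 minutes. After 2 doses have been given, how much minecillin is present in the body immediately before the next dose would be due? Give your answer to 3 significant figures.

438 mg

The 2 doses were given 546, 273 minutes ago.
Total = 540·(1/2)^(546/298) + 540·(1/2)^(273/298)
      = 151.65 + 286.17 ≈ 437.82 mg.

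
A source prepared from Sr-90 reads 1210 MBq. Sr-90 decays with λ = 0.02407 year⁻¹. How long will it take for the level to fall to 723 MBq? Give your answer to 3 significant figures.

t½ = ln 2 / λ = 0.69315 / 0.02407 ≈ 28.797 years.
Fraction remaining = 723/1210 ≈ 0.59752.
n = log₂(1210/723) = ln(1.6736)/ln 2 ≈ 0.74294 half-lives.
t = n × t½ = 0.74294 × 28.797 ≈ 21.395 years.

21.4 years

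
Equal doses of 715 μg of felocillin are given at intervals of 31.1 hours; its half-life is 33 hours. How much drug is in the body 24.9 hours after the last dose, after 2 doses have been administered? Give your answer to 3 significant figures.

644 μg

The 2 doses were given 56, 24.9 hours ago.
Total = 715·(1/2)^(56/33) + 715·(1/2)^(24.9/33)
      = 220.53 + 423.8 ≈ 644.33 μg.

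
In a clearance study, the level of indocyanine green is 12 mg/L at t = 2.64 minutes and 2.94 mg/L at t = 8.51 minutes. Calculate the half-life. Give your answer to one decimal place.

Over Δt = 8.51 − 2.64 = 5.87 minutes, the level fell by a factor of 12/2.94 ≈ 4.0816.
n = log₂(4.0816) ≈ 2.0291 half-lives, so t½ = 5.87/2.0291 ≈ 2.8928 minutes.

2.9 minutes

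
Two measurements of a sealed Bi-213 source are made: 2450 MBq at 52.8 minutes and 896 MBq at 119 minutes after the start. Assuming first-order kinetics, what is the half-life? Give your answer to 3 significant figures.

Over Δt = 119 − 52.8 = 66.2 minutes, the level fell by a factor of 2450/896 ≈ 2.7344.
n = log₂(2.7344) ≈ 1.4512 half-lives, so t½ = 66.2/1.4512 ≈ 45.617 minutes.

45.6 minutes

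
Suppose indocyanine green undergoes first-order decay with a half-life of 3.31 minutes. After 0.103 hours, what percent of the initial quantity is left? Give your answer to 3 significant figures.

27.4%

0.103 hours = 6.18 minutes.
n = 6.18/3.31 ≈ 1.8671 half-lives.
Fraction remaining = (1/2)^1.8671 ≈ 0.27413, i.e. 27.413%.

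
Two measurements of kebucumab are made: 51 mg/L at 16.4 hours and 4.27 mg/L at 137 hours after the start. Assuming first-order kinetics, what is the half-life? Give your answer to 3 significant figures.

33.7 hours

Over Δt = 137 − 16.4 = 120.6 hours, the level fell by a factor of 51/4.27 ≈ 11.944.
n = log₂(11.944) ≈ 3.5782 half-lives, so t½ = 120.6/3.5782 ≈ 33.704 hours.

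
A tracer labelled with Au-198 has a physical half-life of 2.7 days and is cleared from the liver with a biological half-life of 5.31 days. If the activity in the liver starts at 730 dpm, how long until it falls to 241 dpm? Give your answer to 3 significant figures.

1/t_eff = 1/t_phys + 1/t_biol = 1/2.7 + 1/5.31 = 0.55869 per day.
t_eff = 2.7 × 5.31 / (2.7 + 5.31) ≈ 1.7899 days.
n = log₂(730/241) ≈ 1.5989; t = 1.5989 × 1.7899 ≈ 2.8618 days.

2.86 days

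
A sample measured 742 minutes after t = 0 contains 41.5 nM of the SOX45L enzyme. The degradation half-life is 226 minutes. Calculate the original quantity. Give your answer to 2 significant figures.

Number of half-lives elapsed: n = 742/226 ≈ 3.2832.
A₀ = A × 2^n = 41.5 × 2^3.2832 = 41.5 × 9.735 ≈ 404 nM.

400 nM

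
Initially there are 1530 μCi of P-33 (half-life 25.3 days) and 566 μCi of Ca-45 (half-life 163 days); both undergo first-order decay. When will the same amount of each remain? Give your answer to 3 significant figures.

43.0 days

Set 1530·(1/2)^(t/25.3) = 566·(1/2)^(t/163).
Taking log₂: log₂(1530/566) = t·(1/25.3 − 1/163).
log₂(2.7032) = 1.4347; 1/25.3 − 1/163 = 0.033391.
t = 1.4347 / 0.033391 ≈ 42.966 days.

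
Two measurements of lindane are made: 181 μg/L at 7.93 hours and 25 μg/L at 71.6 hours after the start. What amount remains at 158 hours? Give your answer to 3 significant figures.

1.70 μg/L

Over Δt = 71.6 − 7.93 = 63.67 hours, the level fell by a factor of 181/25 ≈ 7.24.
n = log₂(7.24) ≈ 2.856 half-lives, so t½ = 63.67/2.856 ≈ 22.293 hours.
From t = 71.6 to t = 158: 25 × (1/2)^((158−71.6)/22.293) ≈ 1.7032 μg/L.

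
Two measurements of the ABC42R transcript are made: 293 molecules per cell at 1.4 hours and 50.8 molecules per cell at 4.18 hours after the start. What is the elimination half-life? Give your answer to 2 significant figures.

1.1 hours

Over Δt = 4.18 − 1.4 = 2.78 hours, the level fell by a factor of 293/50.8 ≈ 5.7677.
n = log₂(5.7677) ≈ 2.528 half-lives, so t½ = 2.78/2.528 ≈ 1.0997 hours.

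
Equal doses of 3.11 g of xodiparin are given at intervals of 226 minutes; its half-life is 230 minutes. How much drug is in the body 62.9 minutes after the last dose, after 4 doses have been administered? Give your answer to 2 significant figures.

4.9 g

The 4 doses were given 740.9, 514.9, 288.9, 62.9 minutes ago.
Total = 3.11·(1/2)^(740.9/230) + 3.11·(1/2)^(514.9/230) + 3.11·(1/2)^(288.9/230) + 3.11·(1/2)^(62.9/230)
      = 0.33347 + 0.65894 + 1.3021 + 2.573 ≈ 4.8675 g.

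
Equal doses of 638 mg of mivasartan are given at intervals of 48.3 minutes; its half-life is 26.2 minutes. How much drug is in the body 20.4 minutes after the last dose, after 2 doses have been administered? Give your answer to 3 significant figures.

The 2 doses were given 68.7, 20.4 minutes ago.
Total = 638·(1/2)^(68.7/26.2) + 638·(1/2)^(20.4/26.2)
      = 103.63 + 371.9 ≈ 475.53 mg.

476 mg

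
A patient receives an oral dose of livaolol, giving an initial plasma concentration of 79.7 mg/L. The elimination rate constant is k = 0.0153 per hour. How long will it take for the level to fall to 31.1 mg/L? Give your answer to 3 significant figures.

61.5 hours

t½ = ln 2 / k = 0.69315 / 0.0153 ≈ 45.304 hours.
Fraction remaining = 31.1/79.7 ≈ 0.39021.
n = log₂(79.7/31.1) = ln(2.5627)/ln 2 ≈ 1.3577 half-lives.
t = n × t½ = 1.3577 × 45.304 ≈ 61.507 hours.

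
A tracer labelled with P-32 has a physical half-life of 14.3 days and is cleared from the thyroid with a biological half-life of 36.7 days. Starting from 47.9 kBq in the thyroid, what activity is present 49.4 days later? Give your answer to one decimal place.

1/t_eff = 1/t_phys + 1/t_biol = 1/14.3 + 1/36.7 = 0.097178 per day.
t_eff = 14.3 × 36.7 / (14.3 + 36.7) ≈ 10.29 days.
Remaining = 47.9 × (1/2)^(49.4/10.29) = 47.9 × (1/2)^4.8006 ≈ 1.7187 kBq.

1.7 kBq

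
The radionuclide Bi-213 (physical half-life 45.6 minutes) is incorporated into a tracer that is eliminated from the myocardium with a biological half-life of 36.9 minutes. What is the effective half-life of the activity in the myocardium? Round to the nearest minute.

1/t_eff = 1/t_phys + 1/t_biol = 1/45.6 + 1/36.9 = 0.04903 per minute.
t_eff = 45.6 × 36.9 / (45.6 + 36.9) ≈ 20.396 minutes.

20 minutes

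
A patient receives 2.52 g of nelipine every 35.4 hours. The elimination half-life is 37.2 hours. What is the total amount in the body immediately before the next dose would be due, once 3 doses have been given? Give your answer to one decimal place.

The 3 doses were given 106.2, 70.8, 35.4 hours ago.
Total = 2.52·(1/2)^(106.2/37.2) + 2.52·(1/2)^(70.8/37.2) + 2.52·(1/2)^(35.4/37.2)
      = 0.34834 + 0.67371 + 1.303 ≈ 2.325 g.

2.3 g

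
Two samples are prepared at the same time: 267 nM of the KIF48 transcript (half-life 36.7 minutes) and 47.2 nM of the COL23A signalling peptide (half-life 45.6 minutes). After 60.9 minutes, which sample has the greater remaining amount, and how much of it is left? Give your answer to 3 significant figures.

KIF48 transcript, 84.5 nM

KIF48 transcript: 267 × (1/2)^1.6594 ≈ 84.524 nM.
COL23A signalling peptide: 47.2 × (1/2)^1.3355 ≈ 18.703 nM.
KIF48 transcript has more remaining, at ≈ 84.524 nM.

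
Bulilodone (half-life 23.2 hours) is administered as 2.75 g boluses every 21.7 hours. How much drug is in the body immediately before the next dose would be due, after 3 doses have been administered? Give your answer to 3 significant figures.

The 3 doses were given 65.1, 43.4, 21.7 hours ago.
Total = 2.75·(1/2)^(65.1/23.2) + 2.75·(1/2)^(43.4/23.2) + 2.75·(1/2)^(21.7/23.2)
      = 0.39322 + 0.75197 + 1.438 ≈ 2.5832 g.

2.58 g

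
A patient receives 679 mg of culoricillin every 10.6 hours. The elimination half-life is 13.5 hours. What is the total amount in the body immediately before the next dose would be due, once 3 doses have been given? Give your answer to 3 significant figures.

755 mg

The 3 doses were given 31.8, 21.2, 10.6 hours ago.
Total = 679·(1/2)^(31.8/13.5) + 679·(1/2)^(21.2/13.5) + 679·(1/2)^(10.6/13.5)
      = 132.67 + 228.63 + 394.01 ≈ 755.31 mg.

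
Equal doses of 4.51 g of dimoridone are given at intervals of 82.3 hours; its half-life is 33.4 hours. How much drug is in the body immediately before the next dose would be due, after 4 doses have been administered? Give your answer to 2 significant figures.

1.0 g

The 4 doses were given 329.2, 246.9, 164.6, 82.3 hours ago.
Total = 4.51·(1/2)^(329.2/33.4) + 4.51·(1/2)^(246.9/33.4) + 4.51·(1/2)^(164.6/33.4) + 4.51·(1/2)^(82.3/33.4)
      = 0.0048656 + 0.026847 + 0.14813 + 0.81737 ≈ 0.99721 g.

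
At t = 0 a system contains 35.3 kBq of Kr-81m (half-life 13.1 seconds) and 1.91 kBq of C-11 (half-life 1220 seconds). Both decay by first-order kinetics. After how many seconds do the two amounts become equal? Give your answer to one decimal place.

55.7 seconds

Set 35.3·(1/2)^(t/13.1) = 1.91·(1/2)^(t/1220).
Taking log₂: log₂(35.3/1.91) = t·(1/13.1 − 1/1220).
log₂(18.482) = 4.208; 1/13.1 − 1/1220 = 0.075516.
t = 4.208 / 0.075516 ≈ 55.723 seconds.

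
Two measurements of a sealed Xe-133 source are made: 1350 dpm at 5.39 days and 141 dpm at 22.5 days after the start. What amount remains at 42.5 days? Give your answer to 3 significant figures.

10.1 dpm

Over Δt = 22.5 − 5.39 = 17.11 days, the level fell by a factor of 1350/141 ≈ 9.5745.
n = log₂(9.5745) ≈ 3.2592 half-lives, so t½ = 17.11/3.2592 ≈ 5.2498 days.
From t = 22.5 to t = 42.5: 141 × (1/2)^((42.5−22.5)/5.2498) ≈ 10.055 dpm.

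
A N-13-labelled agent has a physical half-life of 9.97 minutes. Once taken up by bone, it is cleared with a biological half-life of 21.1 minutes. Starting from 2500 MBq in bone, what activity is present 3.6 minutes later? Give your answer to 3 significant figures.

1730 MBq

1/t_eff = 1/t_phys + 1/t_biol = 1/9.97 + 1/21.1 = 0.14769 per minute.
t_eff = 9.97 × 21.1 / (9.97 + 21.1) ≈ 6.7707 minutes.
Remaining = 2500 × (1/2)^(3.6/6.7707) = 2500 × (1/2)^0.5317 ≈ 1729.3 MBq.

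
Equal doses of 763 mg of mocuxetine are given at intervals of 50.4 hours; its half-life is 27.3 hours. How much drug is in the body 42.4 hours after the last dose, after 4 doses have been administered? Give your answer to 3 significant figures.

358 mg

The 4 doses were given 193.6, 143.2, 92.8, 42.4 hours ago.
Total = 763·(1/2)^(193.6/27.3) + 763·(1/2)^(143.2/27.3) + 763·(1/2)^(92.8/27.3) + 763·(1/2)^(42.4/27.3)
      = 5.5943 + 20.114 + 72.317 + 260.01 ≈ 358.04 mg.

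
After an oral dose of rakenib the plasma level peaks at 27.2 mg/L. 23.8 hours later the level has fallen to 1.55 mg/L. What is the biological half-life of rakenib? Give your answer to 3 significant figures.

5.76 hours

A/A₀ = 1.55/27.2 ≈ 0.056985.
n = log₂(17.548) ≈ 4.1333 half-lives elapsed in 23.8 hours.
t½ = 23.8/4.1333 ≈ 5.7582 hours.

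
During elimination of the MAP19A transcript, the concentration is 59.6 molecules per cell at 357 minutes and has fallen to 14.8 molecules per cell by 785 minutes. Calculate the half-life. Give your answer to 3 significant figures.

Over Δt = 785 − 357 = 428 minutes, the level fell by a factor of 59.6/14.8 ≈ 4.027.
n = log₂(4.027) ≈ 2.0097 half-lives, so t½ = 428/2.0097 ≈ 212.97 minutes.

213 minutes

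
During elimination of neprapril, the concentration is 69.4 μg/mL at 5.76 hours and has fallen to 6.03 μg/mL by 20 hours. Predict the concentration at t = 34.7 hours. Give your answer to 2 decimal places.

Over Δt = 20 − 5.76 = 14.24 hours, the level fell by a factor of 69.4/6.03 ≈ 11.509.
n = log₂(11.509) ≈ 3.5247 half-lives, so t½ = 14.24/3.5247 ≈ 4.0401 hours.
From t = 20 to t = 34.7: 6.03 × (1/2)^((34.7−20)/4.0401) ≈ 0.48417 μg/mL.

0.48 μg/mL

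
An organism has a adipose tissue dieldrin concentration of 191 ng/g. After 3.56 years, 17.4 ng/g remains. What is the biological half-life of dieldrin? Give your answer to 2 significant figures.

1.0 years

A/A₀ = 17.4/191 ≈ 0.091099.
n = log₂(10.977) ≈ 3.4564 half-lives elapsed in 3.56 years.
t½ = 3.56/3.4564 ≈ 1.03 years.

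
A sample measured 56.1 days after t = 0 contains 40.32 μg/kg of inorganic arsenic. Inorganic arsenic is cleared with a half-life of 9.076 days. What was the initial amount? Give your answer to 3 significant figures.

2930 μg/kg

Number of half-lives elapsed: n = 56.1/9.076 ≈ 6.1811.
A₀ = A × 2^n = 40.32 × 2^6.1811 = 40.32 × 72.562 ≈ 2925.7 μg/kg.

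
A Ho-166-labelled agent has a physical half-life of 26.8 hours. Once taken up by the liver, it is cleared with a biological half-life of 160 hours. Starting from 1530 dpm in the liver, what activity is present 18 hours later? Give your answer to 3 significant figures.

1/t_eff = 1/t_phys + 1/t_biol = 1/26.8 + 1/160 = 0.043563 per hour.
t_eff = 26.8 × 160 / (26.8 + 160) ≈ 22.955 hours.
Remaining = 1530 × (1/2)^(18/22.955) = 1530 × (1/2)^0.78414 ≈ 888.47 dpm.

888 dpm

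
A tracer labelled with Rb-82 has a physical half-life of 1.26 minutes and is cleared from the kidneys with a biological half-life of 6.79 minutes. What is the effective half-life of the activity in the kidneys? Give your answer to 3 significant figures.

1.06 minutes

1/t_eff = 1/t_phys + 1/t_biol = 1/1.26 + 1/6.79 = 0.94093 per minute.
t_eff = 1.26 × 6.79 / (1.26 + 6.79) ≈ 1.0628 minutes.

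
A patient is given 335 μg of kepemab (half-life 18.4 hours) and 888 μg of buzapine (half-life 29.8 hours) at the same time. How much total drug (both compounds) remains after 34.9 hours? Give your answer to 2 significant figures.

480 μg

kepemab: 335 × (1/2)^(34.9/18.4) = 335 × (1/2)^1.8967 ≈ 89.964 μg.
buzapine: 888 × (1/2)^(34.9/29.8) = 888 × (1/2)^1.1711 ≈ 394.33 μg.
Total = 89.964 + 394.33 ≈ 484.3 μg.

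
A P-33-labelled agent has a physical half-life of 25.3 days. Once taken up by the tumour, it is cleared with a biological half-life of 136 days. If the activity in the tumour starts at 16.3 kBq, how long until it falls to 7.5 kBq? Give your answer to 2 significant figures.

24 days

1/t_eff = 1/t_phys + 1/t_biol = 1/25.3 + 1/136 = 0.046879 per day.
t_eff = 25.3 × 136 / (25.3 + 136) ≈ 21.332 days.
n = log₂(16.3/7.5) ≈ 1.1199; t = 1.1199 × 21.332 ≈ 23.89 days.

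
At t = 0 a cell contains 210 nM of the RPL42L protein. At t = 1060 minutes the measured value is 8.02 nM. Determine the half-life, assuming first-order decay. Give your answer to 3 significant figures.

225 minutes

A/A₀ = 8.02/210 ≈ 0.03819.
n = log₂(26.185) ≈ 4.7106 half-lives elapsed in 1060 minutes.
t½ = 1060/4.7106 ≈ 225.02 minutes.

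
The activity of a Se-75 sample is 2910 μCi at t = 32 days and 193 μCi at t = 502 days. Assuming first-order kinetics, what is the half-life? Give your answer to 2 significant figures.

120 days

Over Δt = 502 − 32 = 470 days, the level fell by a factor of 2910/193 ≈ 15.078.
n = log₂(15.078) ≈ 3.9143 half-lives, so t½ = 470/3.9143 ≈ 120.07 days.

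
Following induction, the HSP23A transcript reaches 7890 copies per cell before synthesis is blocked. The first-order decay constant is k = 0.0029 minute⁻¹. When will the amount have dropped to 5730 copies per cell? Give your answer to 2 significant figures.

t½ = ln 2 / k = 0.69315 / 0.0029 ≈ 239.02 minutes.
Fraction remaining = 5730/7890 ≈ 0.72624.
n = log₂(7890/5730) = ln(1.377)/ln 2 ≈ 0.46149 half-lives.
t = n × t½ = 0.46149 × 239.02 ≈ 110.3 minutes.

110 minutes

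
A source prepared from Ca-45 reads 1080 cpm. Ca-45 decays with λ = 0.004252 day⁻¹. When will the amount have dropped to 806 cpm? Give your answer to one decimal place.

t½ = ln 2 / λ = 0.69315 / 0.004252 ≈ 163.02 days.
Fraction remaining = 806/1080 ≈ 0.7463.
n = log₂(1080/806) = ln(1.34)/ln 2 ≈ 0.42218 half-lives.
t = n × t½ = 0.42218 × 163.02 ≈ 68.822 days.

68.8 days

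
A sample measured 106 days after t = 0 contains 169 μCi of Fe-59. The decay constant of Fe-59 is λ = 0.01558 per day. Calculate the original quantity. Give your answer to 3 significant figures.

881 μCi

t½ = ln 2 / λ = 0.69315 / 0.01558 ≈ 44.49 days.
Number of half-lives elapsed: n = 106/44.49 ≈ 2.3826.
A₀ = A × 2^n = 169 × 2^2.3826 = 169 × 5.2147 ≈ 881.28 μCi.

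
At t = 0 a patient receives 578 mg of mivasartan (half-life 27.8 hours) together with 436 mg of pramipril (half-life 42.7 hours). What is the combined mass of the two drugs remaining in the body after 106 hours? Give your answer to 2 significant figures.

mivasartan: 578 × (1/2)^(106/27.8) = 578 × (1/2)^3.8129 ≈ 41.126 mg.
pramipril: 436 × (1/2)^(106/42.7) = 436 × (1/2)^2.4824 ≈ 78.019 mg.
Total = 41.126 + 78.019 ≈ 119.14 mg.

120 mg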